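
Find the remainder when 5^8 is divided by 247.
118

Repeated squaring. Binary of 8 = 1000.
5^1 ≡ 5 (mod 247); 5^2 ≡ 25 (mod 247); 5^4 ≡ 131 (mod 247); 5^8 ≡ 118 (mod 247)
5^8 = 5^8 ≡ 118 (mod 247)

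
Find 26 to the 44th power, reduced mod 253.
47

Repeated squaring. Binary of 44 = 101100.
26^1 ≡ 26 (mod 253); 26^2 ≡ 170 (mod 253); 26^4 ≡ 58 (mod 253); 26^8 ≡ 75 (mod 253); 26^16 ≡ 59 (mod 253); 26^32 ≡ 192 (mod 253)
26^44 = 26^4 × 26^8 × 26^32 ≡ 47 (mod 253)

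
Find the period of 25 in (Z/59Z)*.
29

59 is prime, so ord(25) divides φ(59) = 58.
Divisors of 58: 1, 2, 29, 58.
Repeated squaring: 25^1 ≡ 25, 25^2 ≡ 35, 25^4 ≡ 45, 25^8 ≡ 19, 25^16 ≡ 7, 25^32 ≡ 49 (mod 59).
Test 25^d mod 59 for each divisor d in increasing order:
25^1 ≡ 25
25^2 ≡ 35
25^29 = 25^16·25^8·25^4·25^1 ≡ 1  ← first divisor giving 1
The order is 29.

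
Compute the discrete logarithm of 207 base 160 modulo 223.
39

Baby-step giant-step with step n = ⌈√223⌉ = 15.
Baby steps 160^j mod 223 (j:value) for j=0..14: 0:1, 1:160, 2:178, 3:159, 4:18, 5:204, 6:82, 7:186, 8:101, 9:104, 10:138, 11:3, 12:34, 13:88, 14:31.
Giant-step multiplier: 160^(-15) ≡ 160^(222-15) = 160^207 ≡ 95 (mod 223).
Giant steps γ_i = 207·95^i mod 223: γ_0=207, γ_1=41, γ_2=104 (in table at j=9).
x = i·n + j = 2·15 + 9 = 39.
Check: 160^39 ≡ 207 (mod 223).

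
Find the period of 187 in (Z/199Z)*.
33

199 is prime, so ord(187) divides φ(199) = 198.
Divisors of 198: 1, 2, 3, 6, 9, 11, 18, 22, 33, 66, 99, 198.
Repeated squaring: 187^1 ≡ 187, 187^2 ≡ 144, 187^4 ≡ 40, 187^8 ≡ 8, 187^16 ≡ 64, 187^32 ≡ 116, 187^64 ≡ 123, 187^128 ≡ 5 (mod 199).
Test 187^d mod 199 for each divisor d in increasing order:
187^1 ≡ 187
187^2 ≡ 144
187^3 = 187^2·187^1 ≡ 63
187^6 = 187^4·187^2 ≡ 188
187^9 = 187^8·187^1 ≡ 103
187^11 = 187^8·187^2·187^1 ≡ 106
187^18 = 187^16·187^2 ≡ 62
187^22 = 187^16·187^4·187^2 ≡ 92
187^33 = 187^32·187^1 ≡ 1  ← first divisor giving 1
The order is 33.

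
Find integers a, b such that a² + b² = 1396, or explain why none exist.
10² + 36² (a=10, b=36)

Factorization: 1396 = 2^2 × 349
By Fermat: n is sum of two squares iff every prime p ≡ 3 (mod 4) appears to even power.
All primes ≡ 3 (mod 4) appear to even power.
Search a = 0, 1, 2, … for 1396 - a² a perfect square: first hit at a = 10: 1396 - 100 = 1296 = 36².
1396 = 10² + 36² = 100 + 1296 ✓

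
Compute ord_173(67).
86

173 is prime, so ord(67) divides φ(173) = 172.
Divisors of 172: 1, 2, 4, 43, 86, 172.
Repeated squaring: 67^1 ≡ 67, 67^2 ≡ 164, 67^4 ≡ 81, 67^8 ≡ 160, 67^16 ≡ 169, 67^32 ≡ 16, 67^64 ≡ 83, 67^128 ≡ 142 (mod 173).
Test 67^d mod 173 for each divisor d in increasing order:
67^1 ≡ 67
67^2 ≡ 164
67^4 ≡ 81
67^43 = 67^32·67^8·67^2·67^1 ≡ 172
67^86 = 67^64·67^16·67^4·67^2 ≡ 1  ← first divisor giving 1
The order is 86.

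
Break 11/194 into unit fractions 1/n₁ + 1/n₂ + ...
1/18 + 1/873

Greedy algorithm:
11/194: ceiling(194/11) = 18, use 1/18
1/873: ceiling(873/1) = 873, use 1/873
Result: 11/194 = 1/18 + 1/873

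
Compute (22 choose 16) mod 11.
0

Using Lucas' theorem:
Write n=22 and k=16 in base 11:
n in base 11: [2, 0]
k in base 11: [1, 5]
C(22,16) mod 11 = ∏ C(n_i, k_i) mod 11
Digit binomials (mod 11): C(2,1) = 2; C(0,5) = 0 (k_i > n_i)
Product: 2 × 0 = 0 ≡ 0 (mod 11)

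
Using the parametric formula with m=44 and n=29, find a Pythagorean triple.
(1095, 2552, 2777)

Euclid's formula: a = m² - n², b = 2mn, c = m² + n²
m = 44, n = 29
a = 44² - 29² = 1936 - 841 = 1095
b = 2 × 44 × 29 = 2552
c = 44² + 29² = 1936 + 841 = 2777
Verification: 1095² + 2552² = 1199025 + 6512704 = 7711729 = 2777² ✓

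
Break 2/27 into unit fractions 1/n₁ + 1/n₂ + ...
1/14 + 1/378

Greedy algorithm:
2/27: ceiling(27/2) = 14, use 1/14
1/378: ceiling(378/1) = 378, use 1/378
Result: 2/27 = 1/14 + 1/378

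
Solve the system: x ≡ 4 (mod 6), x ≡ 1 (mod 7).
22

Using Chinese Remainder Theorem:
M = 6 × 7 = 42
M1 = 7, M2 = 6
y1 = 7^(-1) mod 6 = 1
y2 = 6^(-1) mod 7 = 6
x = (4×7×1 + 1×6×6) mod 42 = 22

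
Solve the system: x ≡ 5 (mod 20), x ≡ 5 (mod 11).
5

Using Chinese Remainder Theorem:
M = 20 × 11 = 220
M1 = 11, M2 = 20
y1 = 11^(-1) mod 20 = 11
y2 = 20^(-1) mod 11 = 5
x = (5×11×11 + 5×20×5) mod 220 = 5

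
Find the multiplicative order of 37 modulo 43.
6

43 is prime, so ord(37) divides φ(43) = 42.
Divisors of 42: 1, 2, 3, 6, 7, 14, 21, 42.
Repeated squaring: 37^1 ≡ 37, 37^2 ≡ 36, 37^4 ≡ 6, 37^8 ≡ 36, 37^16 ≡ 6, 37^32 ≡ 36 (mod 43).
Test 37^d mod 43 for each divisor d in increasing order:
37^1 ≡ 37
37^2 ≡ 36
37^3 = 37^2·37^1 ≡ 42
37^6 = 37^4·37^2 ≡ 1  ← first divisor giving 1
The order is 6.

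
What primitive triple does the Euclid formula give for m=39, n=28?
(737, 2184, 2305)

Euclid's formula: a = m² - n², b = 2mn, c = m² + n²
m = 39, n = 28
a = 39² - 28² = 1521 - 784 = 737
b = 2 × 39 × 28 = 2184
c = 39² + 28² = 1521 + 784 = 2305
Verification: 737² + 2184² = 543169 + 4769856 = 5313025 = 2305² ✓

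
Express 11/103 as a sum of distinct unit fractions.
1/10 + 1/148 + 1/25407 + 1/1936521540

Greedy algorithm:
11/103: ceiling(103/11) = 10, use 1/10
7/1030: ceiling(1030/7) = 148, use 1/148
3/76220: ceiling(76220/3) = 25407, use 1/25407
1/1936521540: ceiling(1936521540/1) = 1936521540, use 1/1936521540
Result: 11/103 = 1/10 + 1/148 + 1/25407 + 1/1936521540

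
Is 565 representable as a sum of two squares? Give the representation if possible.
6² + 23² (a=6, b=23)

Factorization: 565 = 5 × 113
By Fermat: n is sum of two squares iff every prime p ≡ 3 (mod 4) appears to even power.
All primes ≡ 3 (mod 4) appear to even power.
Search a = 0, 1, 2, … for 565 - a² a perfect square: first hit at a = 6: 565 - 36 = 529 = 23².
565 = 6² + 23² = 36 + 529 ✓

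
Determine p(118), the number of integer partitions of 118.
1482074143

p(n) counts ways to write n as a sum of positive integers (order ignored).
Euler's pentagonal recurrence: p(k) = p(k-1) + p(k-2) - p(k-5) - p(k-7) + p(k-12) + p(k-15) - ... (offsets j(3j∓1)/2, signs ++--, p(0)=1, p(<0)=0).
DP table for k = 0..117: p(0)=1, p(1)=1, p(2)=2, p(3)=3, p(4)=5, p(5)=7, p(6)=11, p(7)=15, p(8)=22, p(9)=30, p(10)=42, p(11)=56, p(12)=77, p(13)=101, p(14)=135, p(15)=176, p(16)=231, p(17)=297, p(18)=385, p(19)=490, p(20)=627, p(21)=792, p(22)=1002, p(23)=1255, p(24)=1575, p(25)=1958, p(26)=2436, p(27)=3010, p(28)=3718, p(29)=4565, p(30)=5604, p(31)=6842, p(32)=8349, p(33)=10143, p(34)=12310, p(35)=14883, p(36)=17977, p(37)=21637, p(38)=26015, p(39)=31185, p(40)=37338, p(41)=44583, p(42)=53174, p(43)=63261, p(44)=75175, p(45)=89134, p(46)=105558, p(47)=124754, p(48)=147273, p(49)=173525, p(50)=204226, p(51)=239943, p(52)=281589, p(53)=329931, p(54)=386155, p(55)=451276, p(56)=526823, p(57)=614154, p(58)=715220, p(59)=831820, p(60)=966467, p(61)=1121505, p(62)=1300156, p(63)=1505499, p(64)=1741630, p(65)=2012558, p(66)=2323520, p(67)=2679689, p(68)=3087735, p(69)=3554345, p(70)=4087968, p(71)=4697205, p(72)=5392783, p(73)=6185689, p(74)=7089500, p(75)=8118264, p(76)=9289091, p(77)=10619863, p(78)=12132164, p(79)=13848650, p(80)=15796476, p(81)=18004327, p(82)=20506255, p(83)=23338469, p(84)=26543660, p(85)=30167357, p(86)=34262962, p(87)=38887673, p(88)=44108109, p(89)=49995925, p(90)=56634173, p(91)=64112359, p(92)=72533807, p(93)=82010177, p(94)=92669720, p(95)=104651419, p(96)=118114304, p(97)=133230930, p(98)=150198136, p(99)=169229875, p(100)=190569292, p(101)=214481126, p(102)=241265379, p(103)=271248950, p(104)=304801365, p(105)=342325709, p(106)=384276336, p(107)=431149389, p(108)=483502844, p(109)=541946240, p(110)=607163746, p(111)=679903203, p(112)=761002156, p(113)=851376628, p(114)=952050665, p(115)=1064144451, p(116)=1188908248, p(117)=1327710076.
Final step: p(118) = p(117) + p(116) - p(113) - p(111) + p(106) + p(103) - p(96) - p(92) + p(83) + p(78) - p(67) - p(61) + p(48) + p(41) - p(26) - p(18) + p(1)
= 1327710076 + 1188908248 - 851376628 - 679903203 + 384276336 + 271248950 - 118114304 - 72533807 + 23338469 + 12132164 - 2679689 - 1121505 + 147273 + 44583 - 2436 - 385 + 1
= 1482074143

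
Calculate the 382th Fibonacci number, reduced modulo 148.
75

Matrix identity: Q^n = [[F_(n+1), F_n], [F_n, F_(n-1)]] with Q = [[1,1],[1,0]].
n = 382 = 101111110₂. Square-and-multiply, entries mod 148:
Q^1 = [[1,1],[1,0]]
Q^2 = (Q^1)² = [[2,1],[1,1]]
Q^5 = (Q^2)²·Q = [[8,5],[5,3]]
Q^11 = (Q^5)²·Q = [[144,89],[89,55]]
Q^23 = (Q^11)²·Q = [[44,93],[93,99]]
Q^47 = (Q^23)²·Q = [[56,77],[77,127]]
Q^95 = (Q^47)²·Q = [[68,37],[37,31]]
Q^191 = (Q^95)²·Q = [[36,73],[73,111]]
Q^382 = (Q^191)² = [[113,75],[75,38]]
F_382 mod 148 = Q^382[0][1] = 75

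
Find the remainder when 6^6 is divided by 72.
0

Repeated squaring. Binary of 6 = 110.
6^1 ≡ 6 (mod 72); 6^2 ≡ 36 (mod 72); 6^4 ≡ 0 (mod 72)
6^6 = 6^2 × 6^4 ≡ 0 (mod 72)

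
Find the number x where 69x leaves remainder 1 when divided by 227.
102

gcd(69, 227) = 1, so the inverse exists.
Extended Euclidean algorithm on (227, 69):
227 = 3 × 69 + 20  ⟹  20 = (1)·227 + (-3)·69
69 = 3 × 20 + 9  ⟹  9 = (-3)·227 + (10)·69
20 = 2 × 9 + 2  ⟹  2 = (7)·227 + (-23)·69
9 = 4 × 2 + 1  ⟹  1 = (-31)·227 + (102)·69
So (102)·69 ≡ 1 (mod 227), i.e. 69^(-1) ≡ 102 (mod 227).
Check: 69 × 102 = 7038 ≡ 1 (mod 227)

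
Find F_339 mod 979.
144

Matrix identity: Q^n = [[F_(n+1), F_n], [F_n, F_(n-1)]] with Q = [[1,1],[1,0]].
n = 339 = 101010011₂. Square-and-multiply, entries mod 979:
Q^1 = [[1,1],[1,0]]
Q^2 = (Q^1)² = [[2,1],[1,1]]
Q^5 = (Q^2)²·Q = [[8,5],[5,3]]
Q^10 = (Q^5)² = [[89,55],[55,34]]
Q^21 = (Q^10)²·Q = [[89,177],[177,891]]
Q^42 = (Q^21)² = [[90,177],[177,892]]
Q^84 = (Q^42)² = [[269,531],[531,717]]
Q^169 = (Q^84)²·Q = [[704,903],[903,780]]
Q^339 = (Q^169)²·Q = [[924,144],[144,780]]
F_339 mod 979 = Q^339[0][1] = 144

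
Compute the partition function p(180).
684957390936

p(n) counts ways to write n as a sum of positive integers (order ignored).
Euler's pentagonal recurrence: p(k) = p(k-1) + p(k-2) - p(k-5) - p(k-7) + p(k-12) + p(k-15) - ... (offsets j(3j∓1)/2, signs ++--, p(0)=1, p(<0)=0).
DP table for k = 0..179: p(0)=1, p(1)=1, p(2)=2, p(3)=3, p(4)=5, p(5)=7, p(6)=11, p(7)=15, p(8)=22, p(9)=30, p(10)=42, p(11)=56, p(12)=77, p(13)=101, p(14)=135, p(15)=176, p(16)=231, p(17)=297, p(18)=385, p(19)=490, p(20)=627, p(21)=792, p(22)=1002, p(23)=1255, p(24)=1575, p(25)=1958, p(26)=2436, p(27)=3010, p(28)=3718, p(29)=4565, p(30)=5604, p(31)=6842, p(32)=8349, p(33)=10143, p(34)=12310, p(35)=14883, p(36)=17977, p(37)=21637, p(38)=26015, p(39)=31185, p(40)=37338, p(41)=44583, p(42)=53174, p(43)=63261, p(44)=75175, p(45)=89134, p(46)=105558, p(47)=124754, p(48)=147273, p(49)=173525, p(50)=204226, p(51)=239943, p(52)=281589, p(53)=329931, p(54)=386155, p(55)=451276, p(56)=526823, p(57)=614154, p(58)=715220, p(59)=831820, p(60)=966467, p(61)=1121505, p(62)=1300156, p(63)=1505499, p(64)=1741630, p(65)=2012558, p(66)=2323520, p(67)=2679689, p(68)=3087735, p(69)=3554345, p(70)=4087968, p(71)=4697205, p(72)=5392783, p(73)=6185689, p(74)=7089500, p(75)=8118264, p(76)=9289091, p(77)=10619863, p(78)=12132164, p(79)=13848650, p(80)=15796476, p(81)=18004327, p(82)=20506255, p(83)=23338469, p(84)=26543660, p(85)=30167357, p(86)=34262962, p(87)=38887673, p(88)=44108109, p(89)=49995925, p(90)=56634173, p(91)=64112359, p(92)=72533807, p(93)=82010177, p(94)=92669720, p(95)=104651419, p(96)=118114304, p(97)=133230930, p(98)=150198136, p(99)=169229875, p(100)=190569292, p(101)=214481126, p(102)=241265379, p(103)=271248950, p(104)=304801365, p(105)=342325709, p(106)=384276336, p(107)=431149389, p(108)=483502844, p(109)=541946240, p(110)=607163746, p(111)=679903203, p(112)=761002156, p(113)=851376628, p(114)=952050665, p(115)=1064144451, p(116)=1188908248, p(117)=1327710076, p(118)=1482074143, p(119)=1653668665, p(120)=1844349560, p(121)=2056148051, p(122)=2291320912, p(123)=2552338241, p(124)=2841940500, p(125)=3163127352, p(126)=3519222692, p(127)=3913864295, p(128)=4351078600, p(129)=4835271870, p(130)=5371315400, p(131)=5964539504, p(132)=6620830889, p(133)=7346629512, p(134)=8149040695, p(135)=9035836076, p(136)=10015581680, p(137)=11097645016, p(138)=12292341831, p(139)=13610949895, p(140)=15065878135, p(141)=16670689208, p(142)=18440293320, p(143)=20390982757, p(144)=22540654445, p(145)=24908858009, p(146)=27517052599, p(147)=30388671978, p(148)=33549419497, p(149)=37027355200, p(150)=40853235313, p(151)=45060624582, p(152)=49686288421, p(153)=54770336324, p(154)=60356673280, p(155)=66493182097, p(156)=73232243759, p(157)=80630964769, p(158)=88751778802, p(159)=97662728555, p(160)=107438159466, p(161)=118159068427, p(162)=129913904637, p(163)=142798995930, p(164)=156919475295, p(165)=172389800255, p(166)=189334822579, p(167)=207890420102, p(168)=228204732751, p(169)=250438925115, p(170)=274768617130, p(171)=301384802048, p(172)=330495499613, p(173)=362326859895, p(174)=397125074750, p(175)=435157697830, p(176)=476715857290, p(177)=522115831195, p(178)=571701605655, p(179)=625846753120.
Final step: p(180) = p(179) + p(178) - p(175) - p(173) + p(168) + p(165) - p(158) - p(154) + p(145) + p(140) - p(129) - p(123) + p(110) + p(103) - p(88) - p(80) + p(63) + p(54) - p(35) - p(25) + p(4)
= 625846753120 + 571701605655 - 435157697830 - 362326859895 + 228204732751 + 172389800255 - 88751778802 - 60356673280 + 24908858009 + 15065878135 - 4835271870 - 2552338241 + 607163746 + 271248950 - 44108109 - 15796476 + 1505499 + 386155 - 14883 - 1958 + 5
= 684957390936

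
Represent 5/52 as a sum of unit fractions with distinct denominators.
1/11 + 1/191 + 1/109252

Greedy algorithm:
5/52: ceiling(52/5) = 11, use 1/11
3/572: ceiling(572/3) = 191, use 1/191
1/109252: ceiling(109252/1) = 109252, use 1/109252
Result: 5/52 = 1/11 + 1/191 + 1/109252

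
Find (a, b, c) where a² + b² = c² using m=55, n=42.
(1261, 4620, 4789)

Euclid's formula: a = m² - n², b = 2mn, c = m² + n²
m = 55, n = 42
a = 55² - 42² = 3025 - 1764 = 1261
b = 2 × 55 × 42 = 4620
c = 55² + 42² = 3025 + 1764 = 4789
Verification: 1261² + 4620² = 1590121 + 21344400 = 22934521 = 4789² ✓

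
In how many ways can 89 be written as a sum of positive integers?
49995925

p(n) counts ways to write n as a sum of positive integers (order ignored).
Euler's pentagonal recurrence: p(k) = p(k-1) + p(k-2) - p(k-5) - p(k-7) + p(k-12) + p(k-15) - ... (offsets j(3j∓1)/2, signs ++--, p(0)=1, p(<0)=0).
DP table for k = 0..88: p(0)=1, p(1)=1, p(2)=2, p(3)=3, p(4)=5, p(5)=7, p(6)=11, p(7)=15, p(8)=22, p(9)=30, p(10)=42, p(11)=56, p(12)=77, p(13)=101, p(14)=135, p(15)=176, p(16)=231, p(17)=297, p(18)=385, p(19)=490, p(20)=627, p(21)=792, p(22)=1002, p(23)=1255, p(24)=1575, p(25)=1958, p(26)=2436, p(27)=3010, p(28)=3718, p(29)=4565, p(30)=5604, p(31)=6842, p(32)=8349, p(33)=10143, p(34)=12310, p(35)=14883, p(36)=17977, p(37)=21637, p(38)=26015, p(39)=31185, p(40)=37338, p(41)=44583, p(42)=53174, p(43)=63261, p(44)=75175, p(45)=89134, p(46)=105558, p(47)=124754, p(48)=147273, p(49)=173525, p(50)=204226, p(51)=239943, p(52)=281589, p(53)=329931, p(54)=386155, p(55)=451276, p(56)=526823, p(57)=614154, p(58)=715220, p(59)=831820, p(60)=966467, p(61)=1121505, p(62)=1300156, p(63)=1505499, p(64)=1741630, p(65)=2012558, p(66)=2323520, p(67)=2679689, p(68)=3087735, p(69)=3554345, p(70)=4087968, p(71)=4697205, p(72)=5392783, p(73)=6185689, p(74)=7089500, p(75)=8118264, p(76)=9289091, p(77)=10619863, p(78)=12132164, p(79)=13848650, p(80)=15796476, p(81)=18004327, p(82)=20506255, p(83)=23338469, p(84)=26543660, p(85)=30167357, p(86)=34262962, p(87)=38887673, p(88)=44108109.
Final step: p(89) = p(88) + p(87) - p(84) - p(82) + p(77) + p(74) - p(67) - p(63) + p(54) + p(49) - p(38) - p(32) + p(19) + p(12)
= 44108109 + 38887673 - 26543660 - 20506255 + 10619863 + 7089500 - 2679689 - 1505499 + 386155 + 173525 - 26015 - 8349 + 490 + 77
= 49995925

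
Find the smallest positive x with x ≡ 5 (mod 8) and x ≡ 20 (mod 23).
181

Using Chinese Remainder Theorem:
M = 8 × 23 = 184
M1 = 23, M2 = 8
y1 = 23^(-1) mod 8 = 7
y2 = 8^(-1) mod 23 = 3
x = (5×23×7 + 20×8×3) mod 184 = 181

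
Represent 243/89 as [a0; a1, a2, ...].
[2; 1, 2, 1, 2, 2, 3]

Euclidean algorithm steps:
243 = 2 × 89 + 65
89 = 1 × 65 + 24
65 = 2 × 24 + 17
24 = 1 × 17 + 7
17 = 2 × 7 + 3
7 = 2 × 3 + 1
3 = 3 × 1 + 0
Continued fraction: [2; 1, 2, 1, 2, 2, 3]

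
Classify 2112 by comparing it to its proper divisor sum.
abundant

Proper divisors of 2112: sum = 1 + 2 + 3 + 4 + 6 + 8 + 11 + 12 + ... + 352 + 528 + 704 + 1056 (27 divisors) = 3984
Since 3984 > 2112, 2112 is abundant.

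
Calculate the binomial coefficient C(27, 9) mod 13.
0

Using Lucas' theorem:
Write n=27 and k=9 in base 13:
n in base 13: [2, 1]
k in base 13: [0, 9]
C(27,9) mod 13 = ∏ C(n_i, k_i) mod 13
Digit binomials (mod 13): C(2,0) = 1; C(1,9) = 0 (k_i > n_i)
Product: 1 × 0 = 0 ≡ 0 (mod 13)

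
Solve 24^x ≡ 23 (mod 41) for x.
12

Baby-step giant-step with step n = ⌈√41⌉ = 7.
Baby steps 24^j mod 41 (j:value) for j=0..6: 0:1, 1:24, 2:2, 3:7, 4:4, 5:14, 6:8.
Giant-step multiplier: 24^(-7) ≡ 24^(40-7) = 24^33 ≡ 22 (mod 41).
Giant steps γ_i = 23·22^i mod 41: γ_0=23, γ_1=14 (in table at j=5).
x = i·n + j = 1·7 + 5 = 12.
Check: 24^12 ≡ 23 (mod 41).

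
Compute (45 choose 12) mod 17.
0

Using Lucas' theorem:
Write n=45 and k=12 in base 17:
n in base 17: [2, 11]
k in base 17: [0, 12]
C(45,12) mod 17 = ∏ C(n_i, k_i) mod 17
Digit binomials (mod 17): C(2,0) = 1; C(11,12) = 0 (k_i > n_i)
Product: 1 × 0 = 0 ≡ 0 (mod 17)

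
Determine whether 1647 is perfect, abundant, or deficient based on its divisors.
deficient

Proper divisors of 1647: sum = 1 + 3 + 9 + 27 + 61 + 183 + 549 = 833
Since 833 < 1647, 1647 is deficient.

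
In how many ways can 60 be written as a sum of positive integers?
966467

p(n) counts ways to write n as a sum of positive integers (order ignored).
Euler's pentagonal recurrence: p(k) = p(k-1) + p(k-2) - p(k-5) - p(k-7) + p(k-12) + p(k-15) - ... (offsets j(3j∓1)/2, signs ++--, p(0)=1, p(<0)=0).
DP table for k = 0..59: p(0)=1, p(1)=1, p(2)=2, p(3)=3, p(4)=5, p(5)=7, p(6)=11, p(7)=15, p(8)=22, p(9)=30, p(10)=42, p(11)=56, p(12)=77, p(13)=101, p(14)=135, p(15)=176, p(16)=231, p(17)=297, p(18)=385, p(19)=490, p(20)=627, p(21)=792, p(22)=1002, p(23)=1255, p(24)=1575, p(25)=1958, p(26)=2436, p(27)=3010, p(28)=3718, p(29)=4565, p(30)=5604, p(31)=6842, p(32)=8349, p(33)=10143, p(34)=12310, p(35)=14883, p(36)=17977, p(37)=21637, p(38)=26015, p(39)=31185, p(40)=37338, p(41)=44583, p(42)=53174, p(43)=63261, p(44)=75175, p(45)=89134, p(46)=105558, p(47)=124754, p(48)=147273, p(49)=173525, p(50)=204226, p(51)=239943, p(52)=281589, p(53)=329931, p(54)=386155, p(55)=451276, p(56)=526823, p(57)=614154, p(58)=715220, p(59)=831820.
Final step: p(60) = p(59) + p(58) - p(55) - p(53) + p(48) + p(45) - p(38) - p(34) + p(25) + p(20) - p(9) - p(3)
= 831820 + 715220 - 451276 - 329931 + 147273 + 89134 - 26015 - 12310 + 1958 + 627 - 30 - 3
= 966467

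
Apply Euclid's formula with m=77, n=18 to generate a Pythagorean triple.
(5605, 2772, 6253)

Euclid's formula: a = m² - n², b = 2mn, c = m² + n²
m = 77, n = 18
a = 77² - 18² = 5929 - 324 = 5605
b = 2 × 77 × 18 = 2772
c = 77² + 18² = 5929 + 324 = 6253
Verification: 5605² + 2772² = 31416025 + 7683984 = 39100009 = 6253² ✓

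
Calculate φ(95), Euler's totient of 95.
72

95 = 5 × 19
φ(n) = n × ∏(1 - 1/p) for each prime p dividing n
φ(95) = 95 × (1 - 1/5) × (1 - 1/19) = 72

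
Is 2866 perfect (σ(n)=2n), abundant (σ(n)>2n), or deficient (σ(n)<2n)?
deficient

Proper divisors of 2866: sum = 1 + 2 + 1433 = 1436
Since 1436 < 2866, 2866 is deficient.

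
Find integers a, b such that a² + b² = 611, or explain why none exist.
Not possible

Factorization: 611 = 13 × 47
By Fermat: n is sum of two squares iff every prime p ≡ 3 (mod 4) appears to even power.
Prime(s) ≡ 3 (mod 4) with odd exponent: [(47, 1)]
Therefore 611 cannot be expressed as a² + b².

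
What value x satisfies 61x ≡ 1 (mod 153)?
148

gcd(61, 153) = 1, so the inverse exists.
Extended Euclidean algorithm on (153, 61):
153 = 2 × 61 + 31  ⟹  31 = (1)·153 + (-2)·61
61 = 1 × 31 + 30  ⟹  30 = (-1)·153 + (3)·61
31 = 1 × 30 + 1  ⟹  1 = (2)·153 + (-5)·61
So (-5)·61 ≡ 1 (mod 153), i.e. 61^(-1) ≡ -5 ≡ 148 (mod 153).
Check: 61 × 148 = 9028 ≡ 1 (mod 153)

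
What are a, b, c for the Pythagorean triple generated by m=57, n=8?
(3185, 912, 3313)

Euclid's formula: a = m² - n², b = 2mn, c = m² + n²
m = 57, n = 8
a = 57² - 8² = 3249 - 64 = 3185
b = 2 × 57 × 8 = 912
c = 57² + 8² = 3249 + 64 = 3313
Verification: 3185² + 912² = 10144225 + 831744 = 10975969 = 3313² ✓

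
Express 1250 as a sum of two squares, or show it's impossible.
5² + 35² (a=5, b=35)

Factorization: 1250 = 2 × 5^4
By Fermat: n is sum of two squares iff every prime p ≡ 3 (mod 4) appears to even power.
All primes ≡ 3 (mod 4) appear to even power.
Search a = 0, 1, 2, … for 1250 - a² a perfect square: first hit at a = 5: 1250 - 25 = 1225 = 35².
1250 = 5² + 35² = 25 + 1225 ✓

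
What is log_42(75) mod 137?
67

Baby-step giant-step with step n = ⌈√137⌉ = 12.
Baby steps 42^j mod 137 (j:value) for j=0..11: 0:1, 1:42, 2:120, 3:108, 4:15, 5:82, 6:19, 7:113, 8:88, 9:134, 10:11, 11:51.
Giant-step multiplier: 42^(-12) ≡ 42^(136-12) = 42^124 ≡ 63 (mod 137).
Giant steps γ_i = 75·63^i mod 137: γ_0=75, γ_1=67, γ_2=111, γ_3=6, γ_4=104, γ_5=113 (in table at j=7).
x = i·n + j = 5·12 + 7 = 67.
Check: 42^67 ≡ 75 (mod 137).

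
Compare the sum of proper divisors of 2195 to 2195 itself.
deficient

Proper divisors of 2195: sum = 1 + 5 + 439 = 445
Since 445 < 2195, 2195 is deficient.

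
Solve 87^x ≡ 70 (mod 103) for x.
11

Baby-step giant-step with step n = ⌈√103⌉ = 11.
Baby steps 87^j mod 103 (j:value) for j=0..10: 0:1, 1:87, 2:50, 3:24, 4:28, 5:67, 6:61, 7:54, 8:63, 9:22, 10:60.
Giant-step multiplier: 87^(-11) ≡ 87^(102-11) = 87^91 ≡ 78 (mod 103).
Giant steps γ_i = 70·78^i mod 103: γ_0=70, γ_1=1 (in table at j=0).
x = i·n + j = 1·11 + 0 = 11.
Check: 87^11 ≡ 70 (mod 103).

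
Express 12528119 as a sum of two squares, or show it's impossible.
Not possible

Factorization: 12528119 = 59^3 × 61
By Fermat: n is sum of two squares iff every prime p ≡ 3 (mod 4) appears to even power.
Prime(s) ≡ 3 (mod 4) with odd exponent: [(59, 3)]
Therefore 12528119 cannot be expressed as a² + b².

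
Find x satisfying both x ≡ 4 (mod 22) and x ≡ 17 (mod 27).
422

Using Chinese Remainder Theorem:
M = 22 × 27 = 594
M1 = 27, M2 = 22
y1 = 27^(-1) mod 22 = 9
y2 = 22^(-1) mod 27 = 16
x = (4×27×9 + 17×22×16) mod 594 = 422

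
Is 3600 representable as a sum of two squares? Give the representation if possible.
0² + 60² (a=0, b=60)

Factorization: 3600 = 2^4 × 3^2 × 5^2
By Fermat: n is sum of two squares iff every prime p ≡ 3 (mod 4) appears to even power.
All primes ≡ 3 (mod 4) appear to even power.
Search a = 0, 1, 2, … for 3600 - a² a perfect square: first hit at a = 0: 3600 - 0 = 3600 = 60².
3600 = 0² + 60² = 0 + 3600 ✓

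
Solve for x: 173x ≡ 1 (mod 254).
185

gcd(173, 254) = 1, so the inverse exists.
Extended Euclidean algorithm on (254, 173):
254 = 1 × 173 + 81  ⟹  81 = (1)·254 + (-1)·173
173 = 2 × 81 + 11  ⟹  11 = (-2)·254 + (3)·173
81 = 7 × 11 + 4  ⟹  4 = (15)·254 + (-22)·173
11 = 2 × 4 + 3  ⟹  3 = (-32)·254 + (47)·173
4 = 1 × 3 + 1  ⟹  1 = (47)·254 + (-69)·173
So (-69)·173 ≡ 1 (mod 254), i.e. 173^(-1) ≡ -69 ≡ 185 (mod 254).
Check: 173 × 185 = 32005 ≡ 1 (mod 254)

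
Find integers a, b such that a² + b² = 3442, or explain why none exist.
29² + 51² (a=29, b=51)

Factorization: 3442 = 2 × 1721
By Fermat: n is sum of two squares iff every prime p ≡ 3 (mod 4) appears to even power.
All primes ≡ 3 (mod 4) appear to even power.
Search a = 0, 1, 2, … for 3442 - a² a perfect square: first hit at a = 29: 3442 - 841 = 2601 = 51².
3442 = 29² + 51² = 841 + 2601 ✓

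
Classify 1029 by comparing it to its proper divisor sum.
deficient

Proper divisors of 1029: sum = 1 + 3 + 7 + 21 + 49 + 147 + 343 = 571
Since 571 < 1029, 1029 is deficient.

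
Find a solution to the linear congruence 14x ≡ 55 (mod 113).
x ≡ 12 (mod 113)

gcd(14, 113) = 1, which divides 55, so solutions exist.
Find 14^(-1) mod 113 by the extended Euclidean algorithm:
113 = 8 × 14 + 1  ⟹  1 = (1)·113 + (-8)·14
So (-8)·14 ≡ 1 (mod 113), i.e. 14^(-1) ≡ -8 ≡ 105 (mod 113).
x ≡ 105 × 55 = 5775 ≡ 12 (mod 113).
Check: 14 × 12 = 168 ≡ 55 (mod 113).
Unique solution: x ≡ 12 (mod 113)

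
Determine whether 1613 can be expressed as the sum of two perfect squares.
13² + 38² (a=13, b=38)

Factorization: 1613 = 1613
By Fermat: n is sum of two squares iff every prime p ≡ 3 (mod 4) appears to even power.
All primes ≡ 3 (mod 4) appear to even power.
Search a = 0, 1, 2, … for 1613 - a² a perfect square: first hit at a = 13: 1613 - 169 = 1444 = 38².
1613 = 13² + 38² = 169 + 1444 ✓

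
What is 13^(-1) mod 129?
10

gcd(13, 129) = 1, so the inverse exists.
Extended Euclidean algorithm on (129, 13):
129 = 9 × 13 + 12  ⟹  12 = (1)·129 + (-9)·13
13 = 1 × 12 + 1  ⟹  1 = (-1)·129 + (10)·13
So (10)·13 ≡ 1 (mod 129), i.e. 13^(-1) ≡ 10 (mod 129).
Check: 13 × 10 = 130 ≡ 1 (mod 129)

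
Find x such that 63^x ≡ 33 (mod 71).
9

Baby-step giant-step with step n = ⌈√71⌉ = 9.
Baby steps 63^j mod 71 (j:value) for j=0..8: 0:1, 1:63, 2:64, 3:56, 4:49, 5:34, 6:12, 7:46, 8:58.
Giant-step multiplier: 63^(-9) ≡ 63^(70-9) = 63^61 ≡ 28 (mod 71).
Giant steps γ_i = 33·28^i mod 71: γ_0=33, γ_1=1 (in table at j=0).
x = i·n + j = 1·9 + 0 = 9.
Check: 63^9 ≡ 33 (mod 71).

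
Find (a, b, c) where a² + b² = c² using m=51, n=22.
(2117, 2244, 3085)

Euclid's formula: a = m² - n², b = 2mn, c = m² + n²
m = 51, n = 22
a = 51² - 22² = 2601 - 484 = 2117
b = 2 × 51 × 22 = 2244
c = 51² + 22² = 2601 + 484 = 3085
Verification: 2117² + 2244² = 4481689 + 5035536 = 9517225 = 3085² ✓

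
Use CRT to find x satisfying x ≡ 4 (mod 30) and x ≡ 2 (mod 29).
814

Using Chinese Remainder Theorem:
M = 30 × 29 = 870
M1 = 29, M2 = 30
y1 = 29^(-1) mod 30 = 29
y2 = 30^(-1) mod 29 = 1
x = (4×29×29 + 2×30×1) mod 870 = 814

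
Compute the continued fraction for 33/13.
[2; 1, 1, 6]

Euclidean algorithm steps:
33 = 2 × 13 + 7
13 = 1 × 7 + 6
7 = 1 × 6 + 1
6 = 6 × 1 + 0
Continued fraction: [2; 1, 1, 6]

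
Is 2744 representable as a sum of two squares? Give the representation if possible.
Not possible

Factorization: 2744 = 2^3 × 7^3
By Fermat: n is sum of two squares iff every prime p ≡ 3 (mod 4) appears to even power.
Prime(s) ≡ 3 (mod 4) with odd exponent: [(7, 3)]
Therefore 2744 cannot be expressed as a² + b².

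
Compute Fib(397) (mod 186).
137

Matrix identity: Q^n = [[F_(n+1), F_n], [F_n, F_(n-1)]] with Q = [[1,1],[1,0]].
n = 397 = 110001101₂. Square-and-multiply, entries mod 186:
Q^1 = [[1,1],[1,0]]
Q^3 = (Q^1)²·Q = [[3,2],[2,1]]
Q^6 = (Q^3)² = [[13,8],[8,5]]
Q^12 = (Q^6)² = [[47,144],[144,89]]
Q^24 = (Q^12)² = [[67,54],[54,13]]
Q^49 = (Q^24)²·Q = [[7,151],[151,42]]
Q^99 = (Q^49)²·Q = [[117,158],[158,145]]
Q^198 = (Q^99)² = [[151,104],[104,47]]
Q^397 = (Q^198)²·Q = [[83,137],[137,132]]
F_397 mod 186 = Q^397[0][1] = 137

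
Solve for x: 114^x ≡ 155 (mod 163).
96

Baby-step giant-step with step n = ⌈√163⌉ = 13.
Baby steps 114^j mod 163 (j:value) for j=0..12: 0:1, 1:114, 2:119, 3:37, 4:143, 5:2, 6:65, 7:75, 8:74, 9:123, 10:4, 11:130, 12:150.
Giant-step multiplier: 114^(-13) ≡ 114^(162-13) = 114^149 ≡ 76 (mod 163).
Giant steps γ_i = 155·76^i mod 163: γ_0=155, γ_1=44, γ_2=84, γ_3=27, γ_4=96, γ_5=124, γ_6=133, γ_7=2 (in table at j=5).
x = i·n + j = 7·13 + 5 = 96.
Check: 114^96 ≡ 155 (mod 163).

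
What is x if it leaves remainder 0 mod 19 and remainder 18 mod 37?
684

Using Chinese Remainder Theorem:
M = 19 × 37 = 703
M1 = 37, M2 = 19
y1 = 37^(-1) mod 19 = 18
y2 = 19^(-1) mod 37 = 2
x = (0×37×18 + 18×19×2) mod 703 = 684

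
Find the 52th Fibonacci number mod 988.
75

Matrix identity: Q^n = [[F_(n+1), F_n], [F_n, F_(n-1)]] with Q = [[1,1],[1,0]].
n = 52 = 110100₂. Square-and-multiply, entries mod 988:
Q^1 = [[1,1],[1,0]]
Q^3 = (Q^1)²·Q = [[3,2],[2,1]]
Q^6 = (Q^3)² = [[13,8],[8,5]]
Q^13 = (Q^6)²·Q = [[377,233],[233,144]]
Q^26 = (Q^13)² = [[794,857],[857,925]]
Q^52 = (Q^26)² = [[457,75],[75,382]]
F_52 mod 988 = Q^52[0][1] = 75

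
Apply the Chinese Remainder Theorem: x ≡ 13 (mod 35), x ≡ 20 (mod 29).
223

Using Chinese Remainder Theorem:
M = 35 × 29 = 1015
M1 = 29, M2 = 35
y1 = 29^(-1) mod 35 = 29
y2 = 35^(-1) mod 29 = 5
x = (13×29×29 + 20×35×5) mod 1015 = 223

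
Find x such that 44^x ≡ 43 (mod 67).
51

Baby-step giant-step with step n = ⌈√67⌉ = 9.
Baby steps 44^j mod 67 (j:value) for j=0..8: 0:1, 1:44, 2:60, 3:27, 4:49, 5:12, 6:59, 7:50, 8:56.
Giant-step multiplier: 44^(-9) ≡ 44^(66-9) = 44^57 ≡ 58 (mod 67).
Giant steps γ_i = 43·58^i mod 67: γ_0=43, γ_1=15, γ_2=66, γ_3=9, γ_4=53, γ_5=59 (in table at j=6).
x = i·n + j = 5·9 + 6 = 51.
Check: 44^51 ≡ 43 (mod 67).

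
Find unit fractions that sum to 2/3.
1/2 + 1/6

Greedy algorithm:
2/3: ceiling(3/2) = 2, use 1/2
1/6: ceiling(6/1) = 6, use 1/6
Result: 2/3 = 1/2 + 1/6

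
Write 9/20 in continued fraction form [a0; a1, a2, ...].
[0; 2, 4, 2]

Euclidean algorithm steps:
9 = 0 × 20 + 9
20 = 2 × 9 + 2
9 = 4 × 2 + 1
2 = 2 × 1 + 0
Continued fraction: [0; 2, 4, 2]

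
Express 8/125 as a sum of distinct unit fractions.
1/16 + 1/667 + 1/1334000

Greedy algorithm:
8/125: ceiling(125/8) = 16, use 1/16
3/2000: ceiling(2000/3) = 667, use 1/667
1/1334000: ceiling(1334000/1) = 1334000, use 1/1334000
Result: 8/125 = 1/16 + 1/667 + 1/1334000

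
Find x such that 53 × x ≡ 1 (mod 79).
3

gcd(53, 79) = 1, so the inverse exists.
Extended Euclidean algorithm on (79, 53):
79 = 1 × 53 + 26  ⟹  26 = (1)·79 + (-1)·53
53 = 2 × 26 + 1  ⟹  1 = (-2)·79 + (3)·53
So (3)·53 ≡ 1 (mod 79), i.e. 53^(-1) ≡ 3 (mod 79).
Check: 53 × 3 = 159 ≡ 1 (mod 79)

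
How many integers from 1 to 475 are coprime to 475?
360

475 = 5^2 × 19
φ(n) = n × ∏(1 - 1/p) for each prime p dividing n
φ(475) = 475 × (1 - 1/5) × (1 - 1/19) = 360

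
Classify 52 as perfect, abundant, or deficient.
deficient

Proper divisors of 52: sum = 1 + 2 + 4 + 13 + 26 = 46
Since 46 < 52, 52 is deficient.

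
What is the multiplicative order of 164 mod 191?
190

191 is prime, so ord(164) divides φ(191) = 190.
Divisors of 190: 1, 2, 5, 10, 19, 38, 95, 190.
Repeated squaring: 164^1 ≡ 164, 164^2 ≡ 156, 164^4 ≡ 79, 164^8 ≡ 129, 164^16 ≡ 24, 164^32 ≡ 3, 164^64 ≡ 9, 164^128 ≡ 81 (mod 191).
Test 164^d mod 191 for each divisor d in increasing order:
164^1 ≡ 164
164^2 ≡ 156
164^5 = 164^4·164^1 ≡ 159
164^10 = 164^8·164^2 ≡ 69
164^19 = 164^16·164^2·164^1 ≡ 142
164^38 = 164^32·164^4·164^2 ≡ 109
164^95 = 164^64·164^16·164^8·164^4·164^2·164^1 ≡ 190
164^190 = 164^128·164^32·164^16·164^8·164^4·164^2 ≡ 1  ← first divisor giving 1
The order is 190.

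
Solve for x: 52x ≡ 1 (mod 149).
43

gcd(52, 149) = 1, so the inverse exists.
Extended Euclidean algorithm on (149, 52):
149 = 2 × 52 + 45  ⟹  45 = (1)·149 + (-2)·52
52 = 1 × 45 + 7  ⟹  7 = (-1)·149 + (3)·52
45 = 6 × 7 + 3  ⟹  3 = (7)·149 + (-20)·52
7 = 2 × 3 + 1  ⟹  1 = (-15)·149 + (43)·52
So (43)·52 ≡ 1 (mod 149), i.e. 52^(-1) ≡ 43 (mod 149).
Check: 52 × 43 = 2236 ≡ 1 (mod 149)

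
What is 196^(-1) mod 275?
181

gcd(196, 275) = 1, so the inverse exists.
Extended Euclidean algorithm on (275, 196):
275 = 1 × 196 + 79  ⟹  79 = (1)·275 + (-1)·196
196 = 2 × 79 + 38  ⟹  38 = (-2)·275 + (3)·196
79 = 2 × 38 + 3  ⟹  3 = (5)·275 + (-7)·196
38 = 12 × 3 + 2  ⟹  2 = (-62)·275 + (87)·196
3 = 1 × 2 + 1  ⟹  1 = (67)·275 + (-94)·196
So (-94)·196 ≡ 1 (mod 275), i.e. 196^(-1) ≡ -94 ≡ 181 (mod 275).
Check: 196 × 181 = 35476 ≡ 1 (mod 275)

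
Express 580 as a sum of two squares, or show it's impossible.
2² + 24² (a=2, b=24)

Factorization: 580 = 2^2 × 5 × 29
By Fermat: n is sum of two squares iff every prime p ≡ 3 (mod 4) appears to even power.
All primes ≡ 3 (mod 4) appear to even power.
Search a = 0, 1, 2, … for 580 - a² a perfect square: first hit at a = 2: 580 - 4 = 576 = 24².
580 = 2² + 24² = 4 + 576 ✓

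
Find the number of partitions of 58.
715220

p(n) counts ways to write n as a sum of positive integers (order ignored).
Euler's pentagonal recurrence: p(k) = p(k-1) + p(k-2) - p(k-5) - p(k-7) + p(k-12) + p(k-15) - ... (offsets j(3j∓1)/2, signs ++--, p(0)=1, p(<0)=0).
DP table for k = 0..57: p(0)=1, p(1)=1, p(2)=2, p(3)=3, p(4)=5, p(5)=7, p(6)=11, p(7)=15, p(8)=22, p(9)=30, p(10)=42, p(11)=56, p(12)=77, p(13)=101, p(14)=135, p(15)=176, p(16)=231, p(17)=297, p(18)=385, p(19)=490, p(20)=627, p(21)=792, p(22)=1002, p(23)=1255, p(24)=1575, p(25)=1958, p(26)=2436, p(27)=3010, p(28)=3718, p(29)=4565, p(30)=5604, p(31)=6842, p(32)=8349, p(33)=10143, p(34)=12310, p(35)=14883, p(36)=17977, p(37)=21637, p(38)=26015, p(39)=31185, p(40)=37338, p(41)=44583, p(42)=53174, p(43)=63261, p(44)=75175, p(45)=89134, p(46)=105558, p(47)=124754, p(48)=147273, p(49)=173525, p(50)=204226, p(51)=239943, p(52)=281589, p(53)=329931, p(54)=386155, p(55)=451276, p(56)=526823, p(57)=614154.
Final step: p(58) = p(57) + p(56) - p(53) - p(51) + p(46) + p(43) - p(36) - p(32) + p(23) + p(18) - p(7) - p(1)
= 614154 + 526823 - 329931 - 239943 + 105558 + 63261 - 17977 - 8349 + 1255 + 385 - 15 - 1
= 715220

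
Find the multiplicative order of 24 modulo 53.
13

53 is prime, so ord(24) divides φ(53) = 52.
Divisors of 52: 1, 2, 4, 13, 26, 52.
Repeated squaring: 24^1 ≡ 24, 24^2 ≡ 46, 24^4 ≡ 49, 24^8 ≡ 16, 24^16 ≡ 44, 24^32 ≡ 28 (mod 53).
Test 24^d mod 53 for each divisor d in increasing order:
24^1 ≡ 24
24^2 ≡ 46
24^4 ≡ 49
24^13 = 24^8·24^4·24^1 ≡ 1  ← first divisor giving 1
The order is 13.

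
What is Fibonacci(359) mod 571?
53

Matrix identity: Q^n = [[F_(n+1), F_n], [F_n, F_(n-1)]] with Q = [[1,1],[1,0]].
n = 359 = 101100111₂. Square-and-multiply, entries mod 571:
Q^1 = [[1,1],[1,0]]
Q^2 = (Q^1)² = [[2,1],[1,1]]
Q^5 = (Q^2)²·Q = [[8,5],[5,3]]
Q^11 = (Q^5)²·Q = [[144,89],[89,55]]
Q^22 = (Q^11)² = [[107,10],[10,97]]
Q^44 = (Q^22)² = [[129,327],[327,373]]
Q^89 = (Q^44)²·Q = [[511,234],[234,277]]
Q^179 = (Q^89)²·Q = [[73,114],[114,530]]
Q^359 = (Q^179)²·Q = [[275,53],[53,222]]
F_359 mod 571 = Q^359[0][1] = 53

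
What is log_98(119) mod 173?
36

Baby-step giant-step with step n = ⌈√173⌉ = 14.
Baby steps 98^j mod 173 (j:value) for j=0..13: 0:1, 1:98, 2:89, 3:72, 4:136, 5:7, 6:167, 7:104, 8:158, 9:87, 10:49, 11:131, 12:36, 13:68.
Giant-step multiplier: 98^(-14) ≡ 98^(172-14) = 98^158 ≡ 25 (mod 173).
Giant steps γ_i = 119·25^i mod 173: γ_0=119, γ_1=34, γ_2=158 (in table at j=8).
x = i·n + j = 2·14 + 8 = 36.
Check: 98^36 ≡ 119 (mod 173).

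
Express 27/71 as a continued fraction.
[0; 2, 1, 1, 1, 2, 3]

Euclidean algorithm steps:
27 = 0 × 71 + 27
71 = 2 × 27 + 17
27 = 1 × 17 + 10
17 = 1 × 10 + 7
10 = 1 × 7 + 3
7 = 2 × 3 + 1
3 = 3 × 1 + 0
Continued fraction: [0; 2, 1, 1, 1, 2, 3]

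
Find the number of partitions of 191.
1820701100652

p(n) counts ways to write n as a sum of positive integers (order ignored).
Euler's pentagonal recurrence: p(k) = p(k-1) + p(k-2) - p(k-5) - p(k-7) + p(k-12) + p(k-15) - ... (offsets j(3j∓1)/2, signs ++--, p(0)=1, p(<0)=0).
DP table for k = 0..190: p(0)=1, p(1)=1, p(2)=2, p(3)=3, p(4)=5, p(5)=7, p(6)=11, p(7)=15, p(8)=22, p(9)=30, p(10)=42, p(11)=56, p(12)=77, p(13)=101, p(14)=135, p(15)=176, p(16)=231, p(17)=297, p(18)=385, p(19)=490, p(20)=627, p(21)=792, p(22)=1002, p(23)=1255, p(24)=1575, p(25)=1958, p(26)=2436, p(27)=3010, p(28)=3718, p(29)=4565, p(30)=5604, p(31)=6842, p(32)=8349, p(33)=10143, p(34)=12310, p(35)=14883, p(36)=17977, p(37)=21637, p(38)=26015, p(39)=31185, p(40)=37338, p(41)=44583, p(42)=53174, p(43)=63261, p(44)=75175, p(45)=89134, p(46)=105558, p(47)=124754, p(48)=147273, p(49)=173525, p(50)=204226, p(51)=239943, p(52)=281589, p(53)=329931, p(54)=386155, p(55)=451276, p(56)=526823, p(57)=614154, p(58)=715220, p(59)=831820, p(60)=966467, p(61)=1121505, p(62)=1300156, p(63)=1505499, p(64)=1741630, p(65)=2012558, p(66)=2323520, p(67)=2679689, p(68)=3087735, p(69)=3554345, p(70)=4087968, p(71)=4697205, p(72)=5392783, p(73)=6185689, p(74)=7089500, p(75)=8118264, p(76)=9289091, p(77)=10619863, p(78)=12132164, p(79)=13848650, p(80)=15796476, p(81)=18004327, p(82)=20506255, p(83)=23338469, p(84)=26543660, p(85)=30167357, p(86)=34262962, p(87)=38887673, p(88)=44108109, p(89)=49995925, p(90)=56634173, p(91)=64112359, p(92)=72533807, p(93)=82010177, p(94)=92669720, p(95)=104651419, p(96)=118114304, p(97)=133230930, p(98)=150198136, p(99)=169229875, p(100)=190569292, p(101)=214481126, p(102)=241265379, p(103)=271248950, p(104)=304801365, p(105)=342325709, p(106)=384276336, p(107)=431149389, p(108)=483502844, p(109)=541946240, p(110)=607163746, p(111)=679903203, p(112)=761002156, p(113)=851376628, p(114)=952050665, p(115)=1064144451, p(116)=1188908248, p(117)=1327710076, p(118)=1482074143, p(119)=1653668665, p(120)=1844349560, p(121)=2056148051, p(122)=2291320912, p(123)=2552338241, p(124)=2841940500, p(125)=3163127352, p(126)=3519222692, p(127)=3913864295, p(128)=4351078600, p(129)=4835271870, p(130)=5371315400, p(131)=5964539504, p(132)=6620830889, p(133)=7346629512, p(134)=8149040695, p(135)=9035836076, p(136)=10015581680, p(137)=11097645016, p(138)=12292341831, p(139)=13610949895, p(140)=15065878135, p(141)=16670689208, p(142)=18440293320, p(143)=20390982757, p(144)=22540654445, p(145)=24908858009, p(146)=27517052599, p(147)=30388671978, p(148)=33549419497, p(149)=37027355200, p(150)=40853235313, p(151)=45060624582, p(152)=49686288421, p(153)=54770336324, p(154)=60356673280, p(155)=66493182097, p(156)=73232243759, p(157)=80630964769, p(158)=88751778802, p(159)=97662728555, p(160)=107438159466, p(161)=118159068427, p(162)=129913904637, p(163)=142798995930, p(164)=156919475295, p(165)=172389800255, p(166)=189334822579, p(167)=207890420102, p(168)=228204732751, p(169)=250438925115, p(170)=274768617130, p(171)=301384802048, p(172)=330495499613, p(173)=362326859895, p(174)=397125074750, p(175)=435157697830, p(176)=476715857290, p(177)=522115831195, p(178)=571701605655, p(179)=625846753120, p(180)=684957390936, p(181)=749474411781, p(182)=819876908323, p(183)=896684817527, p(184)=980462880430, p(185)=1071823774337, p(186)=1171432692373, p(187)=1280011042268, p(188)=1398341745571, p(189)=1527273599625, p(190)=1667727404093.
Final step: p(191) = p(190) + p(189) - p(186) - p(184) + p(179) + p(176) - p(169) - p(165) + p(156) + p(151) - p(140) - p(134) + p(121) + p(114) - p(99) - p(91) + p(74) + p(65) - p(46) - p(36) + p(15) + p(4)
= 1667727404093 + 1527273599625 - 1171432692373 - 980462880430 + 625846753120 + 476715857290 - 250438925115 - 172389800255 + 73232243759 + 45060624582 - 15065878135 - 8149040695 + 2056148051 + 952050665 - 169229875 - 64112359 + 7089500 + 2012558 - 105558 - 17977 + 176 + 5
= 1820701100652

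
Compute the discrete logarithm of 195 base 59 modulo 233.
220

Baby-step giant-step with step n = ⌈√233⌉ = 16.
Baby steps 59^j mod 233 (j:value) for j=0..15: 0:1, 1:59, 2:219, 3:106, 4:196, 5:147, 6:52, 7:39, 8:204, 9:153, 10:173, 11:188, 12:141, 13:164, 14:123, 15:34.
Giant-step multiplier: 59^(-16) ≡ 59^(232-16) = 59^216 ≡ 64 (mod 233).
Giant steps γ_i = 195·64^i mod 233: γ_0=195, γ_1=131, γ_2=229, γ_3=210, γ_4=159, γ_5=157, γ_6=29, γ_7=225, γ_8=187, γ_9=85, γ_10=81, γ_11=58, γ_12=217, γ_13=141 (in table at j=12).
x = i·n + j = 13·16 + 12 = 220.
Check: 59^220 ≡ 195 (mod 233).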